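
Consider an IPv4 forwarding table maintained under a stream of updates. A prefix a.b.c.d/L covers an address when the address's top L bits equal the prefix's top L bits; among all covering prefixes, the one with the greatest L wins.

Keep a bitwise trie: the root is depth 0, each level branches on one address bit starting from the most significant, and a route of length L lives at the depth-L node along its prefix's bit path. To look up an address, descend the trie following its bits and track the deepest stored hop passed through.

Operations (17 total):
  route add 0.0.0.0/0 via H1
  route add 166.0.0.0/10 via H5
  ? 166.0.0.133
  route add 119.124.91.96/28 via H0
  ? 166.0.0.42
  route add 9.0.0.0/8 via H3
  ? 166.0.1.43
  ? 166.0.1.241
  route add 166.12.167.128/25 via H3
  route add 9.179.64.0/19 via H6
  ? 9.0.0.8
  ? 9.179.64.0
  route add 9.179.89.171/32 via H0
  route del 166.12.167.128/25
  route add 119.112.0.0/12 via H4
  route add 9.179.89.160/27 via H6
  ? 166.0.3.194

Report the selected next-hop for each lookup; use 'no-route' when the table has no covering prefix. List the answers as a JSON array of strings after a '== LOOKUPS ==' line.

Trace:
  add 0.0.0.0/0 -> H1 at depth 0
  add 166.0.0.0/10 -> H5 at depth 10
  ? 166.0.0.133  path d0:H1→d1:-→d2:-→d3:-→d4:-→d5:-→d6:-→d7:-→d8:-→d9:-→d10:H5  best=H5
  add 119.124.91.96/28 -> H0 at depth 28
  ? 166.0.0.42  path d0:H1→d1:-→d2:-→d3:-→d4:-→d5:-→d6:-→d7:-→d8:-→d9:-→d10:H5  best=H5
  add 9.0.0.0/8 -> H3 at depth 8
  ? 166.0.1.43  path d0:H1→d1:-→d2:-→d3:-→d4:-→d5:-→d6:-→d7:-→d8:-→d9:-→d10:H5  best=H5
  ? 166.0.1.241  path d0:H1→d1:-→d2:-→d3:-→d4:-→d5:-→d6:-→d7:-→d8:-→d9:-→d10:H5  best=H5
  add 166.12.167.128/25 -> H3 at depth 25
  add 9.179.64.0/19 -> H6 at depth 19
  ? 9.0.0.8  path d0:H1→d1:-→d2:-→d3:-→d4:-→d5:-→d6:-→d7:-→d8:H3  best=H3
  ? 9.179.64.0  path d0:H1→d1:-→d2:-→d3:-→d4:-→d5:-→d6:-→d7:-→d8:H3→d9:-→d10:-→d11:-→d12:-→d13:-→d14:-→d15:-→d16:-→d17:-→d18:-→d19:H6  best=H6
  add 9.179.89.171/32 -> H0 at depth 32
  del 166.12.167.128/25 (clear depth 25)
  add 119.112.0.0/12 -> H4 at depth 12
  add 9.179.89.160/27 -> H6 at depth 27
  ? 166.0.3.194  path d0:H1→d1:-→d2:-→d3:-→d4:-→d5:-→d6:-→d7:-→d8:-→d9:-→d10:H5→d11:-→d12:-  best=H5

== LOOKUPS ==
["H5","H5","H5","H5","H3","H6","H5"]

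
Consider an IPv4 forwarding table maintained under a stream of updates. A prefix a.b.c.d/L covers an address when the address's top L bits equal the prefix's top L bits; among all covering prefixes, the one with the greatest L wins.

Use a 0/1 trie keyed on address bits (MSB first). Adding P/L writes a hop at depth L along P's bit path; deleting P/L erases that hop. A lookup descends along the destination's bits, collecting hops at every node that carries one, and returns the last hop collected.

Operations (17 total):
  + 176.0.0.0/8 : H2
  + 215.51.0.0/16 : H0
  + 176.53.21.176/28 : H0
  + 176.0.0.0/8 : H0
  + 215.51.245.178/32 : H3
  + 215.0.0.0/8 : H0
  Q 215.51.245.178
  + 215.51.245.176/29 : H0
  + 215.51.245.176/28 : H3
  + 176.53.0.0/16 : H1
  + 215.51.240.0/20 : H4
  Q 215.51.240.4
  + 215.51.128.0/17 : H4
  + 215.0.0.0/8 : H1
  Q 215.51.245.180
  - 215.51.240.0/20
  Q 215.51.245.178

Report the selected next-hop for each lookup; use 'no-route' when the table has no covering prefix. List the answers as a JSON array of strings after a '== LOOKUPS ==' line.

Process each operation:
  add 176.0.0.0/8 -> H2 at depth 8
  add 215.51.0.0/16 -> H0 at depth 16
  add 176.53.21.176/28 -> H0 at depth 28
  add 176.0.0.0/8 -> H0 at depth 8
  add 215.51.245.178/32 -> H3 at depth 32
  add 215.0.0.0/8 -> H0 at depth 8
  Q 215.51.245.178: descend 11010111001100111111010110110010 ; hops seen [H0,H0,H3] ; pick H3
  add 215.51.245.176/29 -> H0 at depth 29
  add 215.51.245.176/28 -> H3 at depth 28
  add 176.53.0.0/16 -> H1 at depth 16
  add 215.51.240.0/20 -> H4 at depth 20
  Q 215.51.240.4: descend 110101110011001111110 ; hops seen [H0,H0,H4] ; pick H4
  add 215.51.128.0/17 -> H4 at depth 17
  add 215.0.0.0/8 -> H1 at depth 8
  Q 215.51.245.180: descend 11010111001100111111010110110 ; hops seen [H1,H0,H4,H4,H3,H0] ; pick H0
  - 215.51.240.0/20 clear@20
  Q 215.51.245.178: descend 11010111001100111111010110110010 ; hops seen [H1,H0,H4,H3,H0,H3] ; pick H3

== LOOKUPS ==
["H3","H4","H0","H3"]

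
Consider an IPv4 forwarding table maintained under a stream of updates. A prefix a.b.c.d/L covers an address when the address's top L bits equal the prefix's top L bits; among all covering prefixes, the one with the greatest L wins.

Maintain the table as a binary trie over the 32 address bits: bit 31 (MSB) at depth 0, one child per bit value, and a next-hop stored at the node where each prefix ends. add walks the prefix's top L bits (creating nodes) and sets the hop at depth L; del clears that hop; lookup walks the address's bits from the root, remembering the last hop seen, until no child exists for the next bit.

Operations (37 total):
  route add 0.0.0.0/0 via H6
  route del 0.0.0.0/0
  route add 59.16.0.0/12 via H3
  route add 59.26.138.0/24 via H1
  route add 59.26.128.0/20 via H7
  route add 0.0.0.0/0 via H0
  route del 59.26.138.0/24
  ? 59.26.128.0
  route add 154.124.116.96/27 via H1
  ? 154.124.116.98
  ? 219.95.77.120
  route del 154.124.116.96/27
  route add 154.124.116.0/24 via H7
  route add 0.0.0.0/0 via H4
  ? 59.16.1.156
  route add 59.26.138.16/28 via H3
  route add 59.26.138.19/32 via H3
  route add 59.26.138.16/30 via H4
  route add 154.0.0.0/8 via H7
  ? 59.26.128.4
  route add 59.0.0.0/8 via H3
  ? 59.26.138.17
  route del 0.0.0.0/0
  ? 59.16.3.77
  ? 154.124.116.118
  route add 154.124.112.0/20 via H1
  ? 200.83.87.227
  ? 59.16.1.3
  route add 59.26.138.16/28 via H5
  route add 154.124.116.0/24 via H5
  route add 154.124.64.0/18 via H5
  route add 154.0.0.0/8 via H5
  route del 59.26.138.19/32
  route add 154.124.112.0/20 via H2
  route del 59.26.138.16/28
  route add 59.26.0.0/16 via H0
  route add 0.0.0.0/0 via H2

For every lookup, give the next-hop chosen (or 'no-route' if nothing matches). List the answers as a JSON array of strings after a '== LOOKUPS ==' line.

Trace:
  + 0.0.0.0/0 (H6) depth=0
  - 0.0.0.0/0 clear@0
  + 59.16.0.0/12 (H3) depth=12
  + 59.26.138.0/24 (H1) depth=24
  + 59.26.128.0/20 (H7) depth=20
  + 0.0.0.0/0 (H0) depth=0
  - 59.26.138.0/24 clear@24
  ? 59.26.128.0  path d0:H0→d1:-→d2:-→d3:-→d4:-→d5:-→d6:-→d7:-→d8:-→d9:-→d10:-→d11:-→d12:H3→d13:-→d14:-→d15:-→d16:-→d17:-→d18:-→d19:-→d20:H7  best=H7
  + 154.124.116.96/27 (H1) depth=27
  ? 154.124.116.98  path d0:H0→d1:-→d2:-→d3:-→d4:-→d5:-→d6:-→d7:-→d8:-→d9:-→d10:-→d11:-→d12:-→d13:-→d14:-→d15:-→d16:-→d17:-→d18:-→d19:-→d20:-→d21:-→d22:-→d23:-→d24:-→d25:-→d26:-→d27:H1  best=H1
  ? 219.95.77.120  path d0:H0→d1:-  best=H0
  - 154.124.116.96/27 clear@27
  + 154.124.116.0/24 (H7) depth=24
  + 0.0.0.0/0 (H4) depth=0
  ? 59.16.1.156  path d0:H4→d1:-→d2:-→d3:-→d4:-→d5:-→d6:-→d7:-→d8:-→d9:-→d10:-→d11:-→d12:H3  best=H3
  + 59.26.138.16/28 (H3) depth=28
  + 59.26.138.19/32 (H3) depth=32
  + 59.26.138.16/30 (H4) depth=30
  + 154.0.0.0/8 (H7) depth=8
  ? 59.26.128.4  path d0:H4→d1:-→d2:-→d3:-→d4:-→d5:-→d6:-→d7:-→d8:-→d9:-→d10:-→d11:-→d12:H3→d13:-→d14:-→d15:-→d16:-→d17:-→d18:-→d19:-→d20:H7  best=H7
  + 59.0.0.0/8 (H3) depth=8
  ? 59.26.138.17  path d0:H4→d1:-→d2:-→d3:-→d4:-→d5:-→d6:-→d7:-→d8:H3→d9:-→d10:-→d11:-→d12:H3→d13:-→d14:-→d15:-→d16:-→d17:-→d18:-→d19:-→d20:H7→d21:-→d22:-→d23:-→d24:-→d25:-→d26:-→d27:-→d28:H3→d29:-→d30:H4  best=H4
  - 0.0.0.0/0 clear@0
  ? 59.16.3.77  path d0:-→d1:-→d2:-→d3:-→d4:-→d5:-→d6:-→d7:-→d8:H3→d9:-→d10:-→d11:-→d12:H3  best=H3
  ? 154.124.116.118  path d0:-→d1:-→d2:-→d3:-→d4:-→d5:-→d6:-→d7:-→d8:H7→d9:-→d10:-→d11:-→d12:-→d13:-→d14:-→d15:-→d16:-→d17:-→d18:-→d19:-→d20:-→d21:-→d22:-→d23:-→d24:H7→d25:-→d26:-→d27:-  best=H7
  + 154.124.112.0/20 (H1) depth=20
  ? 200.83.87.227  path d0:-→d1:-  best=no-route
  ? 59.16.1.3  path d0:-→d1:-→d2:-→d3:-→d4:-→d5:-→d6:-→d7:-→d8:H3→d9:-→d10:-→d11:-→d12:H3  best=H3
  + 59.26.138.16/28 (H5) depth=28
  + 154.124.116.0/24 (H5) depth=24
  + 154.124.64.0/18 (H5) depth=18
  + 154.0.0.0/8 (H5) depth=8
  - 59.26.138.19/32 clear@32
  + 154.124.112.0/20 (H2) depth=20
  - 59.26.138.16/28 clear@28
  + 59.26.0.0/16 (H0) depth=16
  + 0.0.0.0/0 (H2) depth=0

== LOOKUPS ==
["H7","H1","H0","H3","H7","H4","H3","H7","no-route","H3"]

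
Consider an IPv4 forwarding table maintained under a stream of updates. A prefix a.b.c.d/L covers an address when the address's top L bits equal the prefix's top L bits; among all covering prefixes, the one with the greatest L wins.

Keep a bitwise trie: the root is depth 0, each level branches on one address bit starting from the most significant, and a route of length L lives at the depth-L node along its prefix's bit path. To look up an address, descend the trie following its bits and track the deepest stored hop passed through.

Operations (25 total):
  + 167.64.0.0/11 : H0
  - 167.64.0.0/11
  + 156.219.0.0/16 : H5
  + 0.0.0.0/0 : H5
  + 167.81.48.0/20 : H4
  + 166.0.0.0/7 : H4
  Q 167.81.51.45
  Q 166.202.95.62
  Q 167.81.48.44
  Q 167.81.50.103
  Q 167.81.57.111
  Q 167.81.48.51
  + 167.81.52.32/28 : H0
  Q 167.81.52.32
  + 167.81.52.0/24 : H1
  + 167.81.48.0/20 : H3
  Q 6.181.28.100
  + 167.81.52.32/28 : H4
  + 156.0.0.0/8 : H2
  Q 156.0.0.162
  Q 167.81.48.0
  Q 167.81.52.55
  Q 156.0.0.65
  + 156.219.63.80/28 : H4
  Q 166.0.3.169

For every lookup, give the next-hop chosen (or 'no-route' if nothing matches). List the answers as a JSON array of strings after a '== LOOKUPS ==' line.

Apply in order:
  add 167.64.0.0/11 -> H0 at depth 11
  - 167.64.0.0/11 clear@11
  add 156.219.0.0/16 -> H5 at depth 16
  add 0.0.0.0/0 -> H5 at depth 0
  add 167.81.48.0/20 -> H4 at depth 20
  add 166.0.0.0/7 -> H4 at depth 7
  Q 167.81.51.45: descend 10100111010100010011 ; hops seen [H5,H4,H4] ; pick H4
  Q 166.202.95.62: descend 1010011 ; hops seen [H5,H4] ; pick H4
  Q 167.81.48.44: descend 10100111010100010011 ; hops seen [H5,H4,H4] ; pick H4
  Q 167.81.50.103: descend 10100111010100010011 ; hops seen [H5,H4,H4] ; pick H4
  Q 167.81.57.111: descend 10100111010100010011 ; hops seen [H5,H4,H4] ; pick H4
  Q 167.81.48.51: descend 10100111010100010011 ; hops seen [H5,H4,H4] ; pick H4
  add 167.81.52.32/28 -> H0 at depth 28
  Q 167.81.52.32: descend 1010011101010001001101000010 ; hops seen [H5,H4,H4,H0] ; pick H0
  add 167.81.52.0/24 -> H1 at depth 24
  add 167.81.48.0/20 -> H3 at depth 20
  Q 6.181.28.100: descend ε ; hops seen [H5] ; pick H5
  add 167.81.52.32/28 -> H4 at depth 28
  add 156.0.0.0/8 -> H2 at depth 8
  Q 156.0.0.162: descend 10011100 ; hops seen [H5,H2] ; pick H2
  Q 167.81.48.0: descend 101001110101000100110 ; hops seen [H5,H4,H3] ; pick H3
  Q 167.81.52.55: descend 101001110101000100110100001 ; hops seen [H5,H4,H3,H1] ; pick H1
  Q 156.0.0.65: descend 10011100 ; hops seen [H5,H2] ; pick H2
  add 156.219.63.80/28 -> H4 at depth 28
  Q 166.0.3.169: descend 1010011 ; hops seen [H5,H4] ; pick H4

== LOOKUPS ==
["H4","H4","H4","H4","H4","H4","H0","H5","H2","H3","H1","H2","H4"]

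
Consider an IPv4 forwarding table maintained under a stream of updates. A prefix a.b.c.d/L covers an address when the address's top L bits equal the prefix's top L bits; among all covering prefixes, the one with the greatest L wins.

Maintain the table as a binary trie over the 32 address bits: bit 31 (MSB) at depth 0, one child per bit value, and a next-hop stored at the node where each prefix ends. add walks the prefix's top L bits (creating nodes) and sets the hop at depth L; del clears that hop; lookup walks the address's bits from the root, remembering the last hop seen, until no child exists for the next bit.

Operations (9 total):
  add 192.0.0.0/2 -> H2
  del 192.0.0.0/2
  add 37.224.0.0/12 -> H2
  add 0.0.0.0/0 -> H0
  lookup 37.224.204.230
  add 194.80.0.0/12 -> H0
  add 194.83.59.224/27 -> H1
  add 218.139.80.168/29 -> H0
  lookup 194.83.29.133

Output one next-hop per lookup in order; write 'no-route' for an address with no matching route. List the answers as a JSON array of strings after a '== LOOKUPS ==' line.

Apply in order:
  add 192.0.0.0/2 -> H2 at depth 2
  del 192.0.0.0/2 (clear depth 2)
  add 37.224.0.0/12 -> H2 at depth 12
  add 0.0.0.0/0 -> H0 at depth 0
  ? 37.224.204.230  path d0:H0→d1:-→d2:-→d3:-→d4:-→d5:-→d6:-→d7:-→d8:-→d9:-→d10:-→d11:-→d12:H2  best=H2
  add 194.80.0.0/12 -> H0 at depth 12
  add 194.83.59.224/27 -> H1 at depth 27
  add 218.139.80.168/29 -> H0 at depth 29
  ? 194.83.29.133  path d0:H0→d1:-→d2:-→d3:-→d4:-→d5:-→d6:-→d7:-→d8:-→d9:-→d10:-→d11:-→d12:H0→d13:-→d14:-→d15:-→d16:-→d17:-→d18:-  best=H0

== LOOKUPS ==
["H2","H0"]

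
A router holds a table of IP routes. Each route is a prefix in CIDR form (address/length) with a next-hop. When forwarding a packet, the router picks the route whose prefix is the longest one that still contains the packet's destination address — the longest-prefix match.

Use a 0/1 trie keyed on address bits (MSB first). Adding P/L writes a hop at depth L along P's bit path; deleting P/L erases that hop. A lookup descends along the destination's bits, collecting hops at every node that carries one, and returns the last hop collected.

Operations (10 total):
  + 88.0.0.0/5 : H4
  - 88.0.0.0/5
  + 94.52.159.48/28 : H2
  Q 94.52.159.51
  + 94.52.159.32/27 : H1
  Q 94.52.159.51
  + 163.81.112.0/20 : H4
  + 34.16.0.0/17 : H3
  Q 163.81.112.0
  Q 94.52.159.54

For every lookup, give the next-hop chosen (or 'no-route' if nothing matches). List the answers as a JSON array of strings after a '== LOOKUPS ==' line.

Apply in order:
  + 88.0.0.0/5 (H4) depth=5
  - 88.0.0.0/5 clear@5
  + 94.52.159.48/28 (H2) depth=28
  Q 94.52.159.51: descend 0101111000110100100111110011 ; hops seen [H2] ; pick H2
  + 94.52.159.32/27 (H1) depth=27
  Q 94.52.159.51: descend 0101111000110100100111110011 ; hops seen [H1,H2] ; pick H2
  + 163.81.112.0/20 (H4) depth=20
  + 34.16.0.0/17 (H3) depth=17
  Q 163.81.112.0: descend 10100011010100010111 ; hops seen [H4] ; pick H4
  Q 94.52.159.54: descend 0101111000110100100111110011 ; hops seen [H1,H2] ; pick H2

== LOOKUPS ==
["H2","H2","H4","H2"]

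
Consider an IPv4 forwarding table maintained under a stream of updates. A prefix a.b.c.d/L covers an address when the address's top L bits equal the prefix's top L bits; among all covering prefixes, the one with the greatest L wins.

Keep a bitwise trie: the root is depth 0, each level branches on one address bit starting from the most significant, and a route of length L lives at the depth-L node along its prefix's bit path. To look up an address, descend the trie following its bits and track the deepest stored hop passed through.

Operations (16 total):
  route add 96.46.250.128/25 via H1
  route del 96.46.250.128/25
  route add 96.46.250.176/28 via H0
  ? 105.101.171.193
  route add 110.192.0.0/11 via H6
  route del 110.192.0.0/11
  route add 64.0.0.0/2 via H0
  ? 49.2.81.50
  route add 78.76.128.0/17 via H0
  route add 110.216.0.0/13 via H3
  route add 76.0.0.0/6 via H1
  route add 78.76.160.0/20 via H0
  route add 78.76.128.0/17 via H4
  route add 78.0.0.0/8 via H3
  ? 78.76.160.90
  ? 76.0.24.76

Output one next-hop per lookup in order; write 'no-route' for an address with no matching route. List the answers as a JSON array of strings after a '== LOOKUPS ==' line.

Trace:
  add 96.46.250.128/25 -> H1 at depth 25
  del 96.46.250.128/25 (clear depth 25)
  add 96.46.250.176/28 -> H0 at depth 28
  Q 105.101.171.193: descend 0110 ; hops seen [∅] ; pick no-route
  add 110.192.0.0/11 -> H6 at depth 11
  del 110.192.0.0/11 (clear depth 11)
  add 64.0.0.0/2 -> H0 at depth 2
  Q 49.2.81.50: descend 0 ; hops seen [∅] ; pick no-route
  add 78.76.128.0/17 -> H0 at depth 17
  add 110.216.0.0/13 -> H3 at depth 13
  add 76.0.0.0/6 -> H1 at depth 6
  add 78.76.160.0/20 -> H0 at depth 20
  add 78.76.128.0/17 -> H4 at depth 17
  add 78.0.0.0/8 -> H3 at depth 8
  Q 78.76.160.90: descend 01001110010011001010 ; hops seen [H0,H1,H3,H4,H0] ; pick H0
  Q 76.0.24.76: descend 010011 ; hops seen [H0,H1] ; pick H1

== LOOKUPS ==
["no-route","no-route","H0","H1"]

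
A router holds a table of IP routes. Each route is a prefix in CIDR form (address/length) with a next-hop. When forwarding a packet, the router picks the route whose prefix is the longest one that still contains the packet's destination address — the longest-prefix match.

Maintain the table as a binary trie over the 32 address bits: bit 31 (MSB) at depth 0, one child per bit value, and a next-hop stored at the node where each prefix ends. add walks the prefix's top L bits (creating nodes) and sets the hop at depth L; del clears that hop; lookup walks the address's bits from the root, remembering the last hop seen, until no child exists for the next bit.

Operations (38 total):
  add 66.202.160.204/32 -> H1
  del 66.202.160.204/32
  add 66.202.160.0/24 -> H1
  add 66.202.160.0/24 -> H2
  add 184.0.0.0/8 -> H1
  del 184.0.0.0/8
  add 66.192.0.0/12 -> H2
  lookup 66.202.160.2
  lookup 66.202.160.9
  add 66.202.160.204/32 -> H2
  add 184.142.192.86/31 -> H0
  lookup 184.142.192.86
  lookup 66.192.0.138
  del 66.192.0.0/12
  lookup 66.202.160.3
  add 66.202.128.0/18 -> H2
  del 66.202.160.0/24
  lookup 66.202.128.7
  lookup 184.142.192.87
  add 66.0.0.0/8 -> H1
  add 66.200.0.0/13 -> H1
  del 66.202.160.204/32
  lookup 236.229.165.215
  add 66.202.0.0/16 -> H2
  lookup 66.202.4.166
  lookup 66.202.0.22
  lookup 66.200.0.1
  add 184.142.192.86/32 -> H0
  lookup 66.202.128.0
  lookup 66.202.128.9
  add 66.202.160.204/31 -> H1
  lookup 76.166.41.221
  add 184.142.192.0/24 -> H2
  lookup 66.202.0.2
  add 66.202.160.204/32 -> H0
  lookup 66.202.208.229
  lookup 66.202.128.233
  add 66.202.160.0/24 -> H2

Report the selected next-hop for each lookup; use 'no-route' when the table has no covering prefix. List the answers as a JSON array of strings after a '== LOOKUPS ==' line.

Process each operation:
  add 66.202.160.204/32 -> H1 at depth 32
  - 66.202.160.204/32 clear@32
  add 66.202.160.0/24 -> H1 at depth 24
  add 66.202.160.0/24 -> H2 at depth 24
  add 184.0.0.0/8 -> H1 at depth 8
  - 184.0.0.0/8 clear@8
  add 66.192.0.0/12 -> H2 at depth 12
  Q 66.202.160.2: descend 010000101100101010100000 ; hops seen [H2,H2] ; pick H2
  Q 66.202.160.9: descend 010000101100101010100000 ; hops seen [H2,H2] ; pick H2
  add 66.202.160.204/32 -> H2 at depth 32
  add 184.142.192.86/31 -> H0 at depth 31
  Q 184.142.192.86: descend 1011100010001110110000000101011 ; hops seen [H0] ; pick H0
  Q 66.192.0.138: descend 010000101100 ; hops seen [H2] ; pick H2
  - 66.192.0.0/12 clear@12
  Q 66.202.160.3: descend 010000101100101010100000 ; hops seen [H2] ; pick H2
  add 66.202.128.0/18 -> H2 at depth 18
  - 66.202.160.0/24 clear@24
  Q 66.202.128.7: descend 010000101100101010 ; hops seen [H2] ; pick H2
  Q 184.142.192.87: descend 1011100010001110110000000101011 ; hops seen [H0] ; pick H0
  add 66.0.0.0/8 -> H1 at depth 8
  add 66.200.0.0/13 -> H1 at depth 13
  - 66.202.160.204/32 clear@32
  Q 236.229.165.215: descend 1 ; hops seen [∅] ; pick no-route
  add 66.202.0.0/16 -> H2 at depth 16
  Q 66.202.4.166: descend 0100001011001010 ; hops seen [H1,H1,H2] ; pick H2
  Q 66.202.0.22: descend 0100001011001010 ; hops seen [H1,H1,H2] ; pick H2
  Q 66.200.0.1: descend 01000010110010 ; hops seen [H1,H1] ; pick H1
  add 184.142.192.86/32 -> H0 at depth 32
  Q 66.202.128.0: descend 010000101100101010 ; hops seen [H1,H1,H2,H2] ; pick H2
  Q 66.202.128.9: descend 010000101100101010 ; hops seen [H1,H1,H2,H2] ; pick H2
  add 66.202.160.204/31 -> H1 at depth 31
  Q 76.166.41.221: descend 0100 ; hops seen [∅] ; pick no-route
  add 184.142.192.0/24 -> H2 at depth 24
  Q 66.202.0.2: descend 0100001011001010 ; hops seen [H1,H1,H2] ; pick H2
  add 66.202.160.204/32 -> H0 at depth 32
  Q 66.202.208.229: descend 01000010110010101 ; hops seen [H1,H1,H2] ; pick H2
  Q 66.202.128.233: descend 010000101100101010 ; hops seen [H1,H1,H2,H2] ; pick H2
  add 66.202.160.0/24 -> H2 at depth 24

== LOOKUPS ==
["H2","H2","H0","H2","H2","H2","H0","no-route","H2","H2","H1","H2","H2","no-route","H2","H2","H2"]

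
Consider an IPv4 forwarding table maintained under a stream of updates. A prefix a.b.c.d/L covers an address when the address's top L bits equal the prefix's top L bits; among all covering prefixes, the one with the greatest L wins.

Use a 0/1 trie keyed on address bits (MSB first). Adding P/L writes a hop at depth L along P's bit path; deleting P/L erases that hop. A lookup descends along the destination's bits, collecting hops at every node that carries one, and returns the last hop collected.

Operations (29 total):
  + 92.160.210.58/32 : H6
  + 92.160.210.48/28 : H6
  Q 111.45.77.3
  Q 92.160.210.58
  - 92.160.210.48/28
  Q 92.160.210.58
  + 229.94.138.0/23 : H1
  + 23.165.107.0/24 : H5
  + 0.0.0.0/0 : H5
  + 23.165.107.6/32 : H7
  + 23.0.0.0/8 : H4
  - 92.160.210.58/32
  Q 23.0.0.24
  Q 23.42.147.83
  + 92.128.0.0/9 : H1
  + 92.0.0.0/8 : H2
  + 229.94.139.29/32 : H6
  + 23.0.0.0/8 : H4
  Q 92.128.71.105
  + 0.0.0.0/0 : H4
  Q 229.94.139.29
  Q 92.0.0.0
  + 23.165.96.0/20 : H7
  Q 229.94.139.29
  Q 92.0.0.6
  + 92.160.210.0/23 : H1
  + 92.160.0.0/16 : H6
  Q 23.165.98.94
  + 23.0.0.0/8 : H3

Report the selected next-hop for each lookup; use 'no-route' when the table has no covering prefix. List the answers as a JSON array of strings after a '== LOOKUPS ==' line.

Process each operation:
  add 92.160.210.58/32 -> H6 at depth 32
  add 92.160.210.48/28 -> H6 at depth 28
  ? 111.45.77.3  path d0:-→d1:-→d2:-  best=no-route
  ? 92.160.210.58  path d0:-→d1:-→d2:-→d3:-→d4:-→d5:-→d6:-→d7:-→d8:-→d9:-→d10:-→d11:-→d12:-→d13:-→d14:-→d15:-→d16:-→d17:-→d18:-→d19:-→d20:-→d21:-→d22:-→d23:-→d24:-→d25:-→d26:-→d27:-→d28:H6→d29:-→d30:-→d31:-→d32:H6  best=H6
  del 92.160.210.48/28 (clear depth 28)
  ? 92.160.210.58  path d0:-→d1:-→d2:-→d3:-→d4:-→d5:-→d6:-→d7:-→d8:-→d9:-→d10:-→d11:-→d12:-→d13:-→d14:-→d15:-→d16:-→d17:-→d18:-→d19:-→d20:-→d21:-→d22:-→d23:-→d24:-→d25:-→d26:-→d27:-→d28:-→d29:-→d30:-→d31:-→d32:H6  best=H6
  add 229.94.138.0/23 -> H1 at depth 23
  add 23.165.107.0/24 -> H5 at depth 24
  add 0.0.0.0/0 -> H5 at depth 0
  add 23.165.107.6/32 -> H7 at depth 32
  add 23.0.0.0/8 -> H4 at depth 8
  del 92.160.210.58/32 (clear depth 32)
  ? 23.0.0.24  path d0:H5→d1:-→d2:-→d3:-→d4:-→d5:-→d6:-→d7:-→d8:H4  best=H4
  ? 23.42.147.83  path d0:H5→d1:-→d2:-→d3:-→d4:-→d5:-→d6:-→d7:-→d8:H4  best=H4
  add 92.128.0.0/9 -> H1 at depth 9
  add 92.0.0.0/8 -> H2 at depth 8
  add 229.94.139.29/32 -> H6 at depth 32
  add 23.0.0.0/8 -> H4 at depth 8
  ? 92.128.71.105  path d0:H5→d1:-→d2:-→d3:-→d4:-→d5:-→d6:-→d7:-→d8:H2→d9:H1→d10:-  best=H1
  add 0.0.0.0/0 -> H4 at depth 0
  ? 229.94.139.29  path d0:H4→d1:-→d2:-→d3:-→d4:-→d5:-→d6:-→d7:-→d8:-→d9:-→d10:-→d11:-→d12:-→d13:-→d14:-→d15:-→d16:-→d17:-→d18:-→d19:-→d20:-→d21:-→d22:-→d23:H1→d24:-→d25:-→d26:-→d27:-→d28:-→d29:-→d30:-→d31:-→d32:H6  best=H6
  ? 92.0.0.0  path d0:H4→d1:-→d2:-→d3:-→d4:-→d5:-→d6:-→d7:-→d8:H2  best=H2
  add 23.165.96.0/20 -> H7 at depth 20
  ? 229.94.139.29  path d0:H4→d1:-→d2:-→d3:-→d4:-→d5:-→d6:-→d7:-→d8:-→d9:-→d10:-→d11:-→d12:-→d13:-→d14:-→d15:-→d16:-→d17:-→d18:-→d19:-→d20:-→d21:-→d22:-→d23:H1→d24:-→d25:-→d26:-→d27:-→d28:-→d29:-→d30:-→d31:-→d32:H6  best=H6
  ? 92.0.0.6  path d0:H4→d1:-→d2:-→d3:-→d4:-→d5:-→d6:-→d7:-→d8:H2  best=H2
  add 92.160.210.0/23 -> H1 at depth 23
  add 92.160.0.0/16 -> H6 at depth 16
  ? 23.165.98.94  path d0:H4→d1:-→d2:-→d3:-→d4:-→d5:-→d6:-→d7:-→d8:H4→d9:-→d10:-→d11:-→d12:-→d13:-→d14:-→d15:-→d16:-→d17:-→d18:-→d19:-→d20:H7  best=H7
  add 23.0.0.0/8 -> H3 at depth 8

== LOOKUPS ==
["no-route","H6","H6","H4","H4","H1","H6","H2","H6","H2","H7"]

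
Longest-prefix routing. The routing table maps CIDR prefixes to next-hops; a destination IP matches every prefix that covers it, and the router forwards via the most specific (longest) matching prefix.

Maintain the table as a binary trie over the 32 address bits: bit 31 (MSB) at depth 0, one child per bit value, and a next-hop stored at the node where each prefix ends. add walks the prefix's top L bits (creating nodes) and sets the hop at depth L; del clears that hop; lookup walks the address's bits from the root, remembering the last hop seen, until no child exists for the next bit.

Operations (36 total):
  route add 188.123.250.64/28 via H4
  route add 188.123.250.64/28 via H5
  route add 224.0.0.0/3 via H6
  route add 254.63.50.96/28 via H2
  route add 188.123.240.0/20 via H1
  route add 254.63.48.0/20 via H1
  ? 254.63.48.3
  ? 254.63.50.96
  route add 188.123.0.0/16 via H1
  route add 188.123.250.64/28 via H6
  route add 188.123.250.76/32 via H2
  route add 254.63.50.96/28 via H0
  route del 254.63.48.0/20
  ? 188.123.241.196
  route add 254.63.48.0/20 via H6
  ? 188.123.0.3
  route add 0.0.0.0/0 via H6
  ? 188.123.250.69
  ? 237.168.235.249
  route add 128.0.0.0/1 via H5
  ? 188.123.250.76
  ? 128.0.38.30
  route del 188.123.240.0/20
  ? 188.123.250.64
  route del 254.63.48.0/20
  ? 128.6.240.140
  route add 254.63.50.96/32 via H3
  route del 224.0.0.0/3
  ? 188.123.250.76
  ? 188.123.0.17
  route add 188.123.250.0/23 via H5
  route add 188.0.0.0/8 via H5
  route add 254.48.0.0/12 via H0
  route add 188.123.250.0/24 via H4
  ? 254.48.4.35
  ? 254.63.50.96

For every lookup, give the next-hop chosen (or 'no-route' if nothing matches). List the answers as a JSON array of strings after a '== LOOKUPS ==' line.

Trace:
  + 188.123.250.64/28 (H4) depth=28
  + 188.123.250.64/28 (H5) depth=28
  + 224.0.0.0/3 (H6) depth=3
  + 254.63.50.96/28 (H2) depth=28
  + 188.123.240.0/20 (H1) depth=20
  + 254.63.48.0/20 (H1) depth=20
  ? 254.63.48.3  path d0:-→d1:-→d2:-→d3:H6→d4:-→d5:-→d6:-→d7:-→d8:-→d9:-→d10:-→d11:-→d12:-→d13:-→d14:-→d15:-→d16:-→d17:-→d18:-→d19:-→d20:H1→d21:-→d22:-  best=H1
  ? 254.63.50.96  path d0:-→d1:-→d2:-→d3:H6→d4:-→d5:-→d6:-→d7:-→d8:-→d9:-→d10:-→d11:-→d12:-→d13:-→d14:-→d15:-→d16:-→d17:-→d18:-→d19:-→d20:H1→d21:-→d22:-→d23:-→d24:-→d25:-→d26:-→d27:-→d28:H2  best=H2
  + 188.123.0.0/16 (H1) depth=16
  + 188.123.250.64/28 (H6) depth=28
  + 188.123.250.76/32 (H2) depth=32
  + 254.63.50.96/28 (H0) depth=28
  del 254.63.48.0/20 (clear depth 20)
  ? 188.123.241.196  path d0:-→d1:-→d2:-→d3:-→d4:-→d5:-→d6:-→d7:-→d8:-→d9:-→d10:-→d11:-→d12:-→d13:-→d14:-→d15:-→d16:H1→d17:-→d18:-→d19:-→d20:H1  best=H1
  + 254.63.48.0/20 (H6) depth=20
  ? 188.123.0.3  path d0:-→d1:-→d2:-→d3:-→d4:-→d5:-→d6:-→d7:-→d8:-→d9:-→d10:-→d11:-→d12:-→d13:-→d14:-→d15:-→d16:H1  best=H1
  + 0.0.0.0/0 (H6) depth=0
  ? 188.123.250.69  path d0:H6→d1:-→d2:-→d3:-→d4:-→d5:-→d6:-→d7:-→d8:-→d9:-→d10:-→d11:-→d12:-→d13:-→d14:-→d15:-→d16:H1→d17:-→d18:-→d19:-→d20:H1→d21:-→d22:-→d23:-→d24:-→d25:-→d26:-→d27:-→d28:H6  best=H6
  ? 237.168.235.249  path d0:H6→d1:-→d2:-→d3:H6  best=H6
  + 128.0.0.0/1 (H5) depth=1
  ? 188.123.250.76  path d0:H6→d1:H5→d2:-→d3:-→d4:-→d5:-→d6:-→d7:-→d8:-→d9:-→d10:-→d11:-→d12:-→d13:-→d14:-→d15:-→d16:H1→d17:-→d18:-→d19:-→d20:H1→d21:-→d22:-→d23:-→d24:-→d25:-→d26:-→d27:-→d28:H6→d29:-→d30:-→d31:-→d32:H2  best=H2
  ? 128.0.38.30  path d0:H6→d1:H5→d2:-  best=H5
  del 188.123.240.0/20 (clear depth 20)
  ? 188.123.250.64  path d0:H6→d1:H5→d2:-→d3:-→d4:-→d5:-→d6:-→d7:-→d8:-→d9:-→d10:-→d11:-→d12:-→d13:-→d14:-→d15:-→d16:H1→d17:-→d18:-→d19:-→d20:-→d21:-→d22:-→d23:-→d24:-→d25:-→d26:-→d27:-→d28:H6  best=H6
  del 254.63.48.0/20 (clear depth 20)
  ? 128.6.240.140  path d0:H6→d1:H5→d2:-  best=H5
  + 254.63.50.96/32 (H3) depth=32
  del 224.0.0.0/3 (clear depth 3)
  ? 188.123.250.76  path d0:H6→d1:H5→d2:-→d3:-→d4:-→d5:-→d6:-→d7:-→d8:-→d9:-→d10:-→d11:-→d12:-→d13:-→d14:-→d15:-→d16:H1→d17:-→d18:-→d19:-→d20:-→d21:-→d22:-→d23:-→d24:-→d25:-→d26:-→d27:-→d28:H6→d29:-→d30:-→d31:-→d32:H2  best=H2
  ? 188.123.0.17  path d0:H6→d1:H5→d2:-→d3:-→d4:-→d5:-→d6:-→d7:-→d8:-→d9:-→d10:-→d11:-→d12:-→d13:-→d14:-→d15:-→d16:H1  best=H1
  + 188.123.250.0/23 (H5) depth=23
  + 188.0.0.0/8 (H5) depth=8
  + 254.48.0.0/12 (H0) depth=12
  + 188.123.250.0/24 (H4) depth=24
  ? 254.48.4.35  path d0:H6→d1:H5→d2:-→d3:-→d4:-→d5:-→d6:-→d7:-→d8:-→d9:-→d10:-→d11:-→d12:H0  best=H0
  ? 254.63.50.96  path d0:H6→d1:H5→d2:-→d3:-→d4:-→d5:-→d6:-→d7:-→d8:-→d9:-→d10:-→d11:-→d12:H0→d13:-→d14:-→d15:-→d16:-→d17:-→d18:-→d19:-→d20:-→d21:-→d22:-→d23:-→d24:-→d25:-→d26:-→d27:-→d28:H0→d29:-→d30:-→d31:-→d32:H3  best=H3

== LOOKUPS ==
["H1","H2","H1","H1","H6","H6","H2","H5","H6","H5","H2","H1","H0","H3"]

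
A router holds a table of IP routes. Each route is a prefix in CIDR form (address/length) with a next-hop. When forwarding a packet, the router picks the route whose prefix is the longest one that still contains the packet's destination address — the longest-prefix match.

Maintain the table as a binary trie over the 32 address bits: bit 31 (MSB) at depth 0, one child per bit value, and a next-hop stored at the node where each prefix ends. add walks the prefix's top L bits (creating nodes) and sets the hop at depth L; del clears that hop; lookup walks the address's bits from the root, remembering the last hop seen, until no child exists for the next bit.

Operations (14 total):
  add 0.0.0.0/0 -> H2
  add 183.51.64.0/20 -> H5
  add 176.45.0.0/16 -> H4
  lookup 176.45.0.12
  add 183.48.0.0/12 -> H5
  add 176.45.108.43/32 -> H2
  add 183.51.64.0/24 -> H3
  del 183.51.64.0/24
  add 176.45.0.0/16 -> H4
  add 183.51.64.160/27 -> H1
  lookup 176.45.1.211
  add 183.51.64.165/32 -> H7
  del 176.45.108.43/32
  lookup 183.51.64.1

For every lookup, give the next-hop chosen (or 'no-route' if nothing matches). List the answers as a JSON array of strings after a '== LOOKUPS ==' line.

Apply in order:
  + 0.0.0.0/0 (H2) depth=0
  + 183.51.64.0/20 (H5) depth=20
  + 176.45.0.0/16 (H4) depth=16
  lookup 176.45.0.12: bits 1011000000101101 walk d0:H2→d1:-→d2:-→d3:-→d4:-→d5:-→d6:-→d7:-→d8:-→d9:-→d10:-→d11:-→d12:-→d13:-→d14:-→d15:-→d16:H4 -> H4
  + 183.48.0.0/12 (H5) depth=12
  + 176.45.108.43/32 (H2) depth=32
  + 183.51.64.0/24 (H3) depth=24
  - 183.51.64.0/24 clear@24
  + 176.45.0.0/16 (H4) depth=16
  + 183.51.64.160/27 (H1) depth=27
  lookup 176.45.1.211: bits 10110000001011010 walk d0:H2→d1:-→d2:-→d3:-→d4:-→d5:-→d6:-→d7:-→d8:-→d9:-→d10:-→d11:-→d12:-→d13:-→d14:-→d15:-→d16:H4→d17:- -> H4
  + 183.51.64.165/32 (H7) depth=32
  - 176.45.108.43/32 clear@32
  lookup 183.51.64.1: bits 101101110011001101000000 walk d0:H2→d1:-→d2:-→d3:-→d4:-→d5:-→d6:-→d7:-→d8:-→d9:-→d10:-→d11:-→d12:H5→d13:-→d14:-→d15:-→d16:-→d17:-→d18:-→d19:-→d20:H5→d21:-→d22:-→d23:-→d24:- -> H5

== LOOKUPS ==
["H4","H4","H5"]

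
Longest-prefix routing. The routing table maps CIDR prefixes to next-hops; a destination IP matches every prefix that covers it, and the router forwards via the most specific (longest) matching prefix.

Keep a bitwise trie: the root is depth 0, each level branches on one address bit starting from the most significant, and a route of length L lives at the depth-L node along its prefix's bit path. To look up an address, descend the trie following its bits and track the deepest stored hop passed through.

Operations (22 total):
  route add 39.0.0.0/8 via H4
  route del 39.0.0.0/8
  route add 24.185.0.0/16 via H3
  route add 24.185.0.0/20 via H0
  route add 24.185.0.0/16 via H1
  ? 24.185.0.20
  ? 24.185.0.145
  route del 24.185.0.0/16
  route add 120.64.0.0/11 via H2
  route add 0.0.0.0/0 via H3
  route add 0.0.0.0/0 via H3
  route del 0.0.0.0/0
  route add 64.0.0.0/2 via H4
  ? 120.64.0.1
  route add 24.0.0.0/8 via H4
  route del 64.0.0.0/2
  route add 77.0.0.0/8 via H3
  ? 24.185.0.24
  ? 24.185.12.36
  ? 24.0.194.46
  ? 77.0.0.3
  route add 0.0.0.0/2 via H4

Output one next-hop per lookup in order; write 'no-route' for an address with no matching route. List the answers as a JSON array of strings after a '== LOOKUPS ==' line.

Trace:
  + 39.0.0.0/8 (H4) depth=8
  del 39.0.0.0/8 (clear depth 8)
  + 24.185.0.0/16 (H3) depth=16
  + 24.185.0.0/20 (H0) depth=20
  + 24.185.0.0/16 (H1) depth=16
  ? 24.185.0.20  path d0:-→d1:-→d2:-→d3:-→d4:-→d5:-→d6:-→d7:-→d8:-→d9:-→d10:-→d11:-→d12:-→d13:-→d14:-→d15:-→d16:H1→d17:-→d18:-→d19:-→d20:H0  best=H0
  ? 24.185.0.145  path d0:-→d1:-→d2:-→d3:-→d4:-→d5:-→d6:-→d7:-→d8:-→d9:-→d10:-→d11:-→d12:-→d13:-→d14:-→d15:-→d16:H1→d17:-→d18:-→d19:-→d20:H0  best=H0
  del 24.185.0.0/16 (clear depth 16)
  + 120.64.0.0/11 (H2) depth=11
  + 0.0.0.0/0 (H3) depth=0
  + 0.0.0.0/0 (H3) depth=0
  del 0.0.0.0/0 (clear depth 0)
  + 64.0.0.0/2 (H4) depth=2
  ? 120.64.0.1  path d0:-→d1:-→d2:H4→d3:-→d4:-→d5:-→d6:-→d7:-→d8:-→d9:-→d10:-→d11:H2  best=H2
  + 24.0.0.0/8 (H4) depth=8
  del 64.0.0.0/2 (clear depth 2)
  + 77.0.0.0/8 (H3) depth=8
  ? 24.185.0.24  path d0:-→d1:-→d2:-→d3:-→d4:-→d5:-→d6:-→d7:-→d8:H4→d9:-→d10:-→d11:-→d12:-→d13:-→d14:-→d15:-→d16:-→d17:-→d18:-→d19:-→d20:H0  best=H0
  ? 24.185.12.36  path d0:-→d1:-→d2:-→d3:-→d4:-→d5:-→d6:-→d7:-→d8:H4→d9:-→d10:-→d11:-→d12:-→d13:-→d14:-→d15:-→d16:-→d17:-→d18:-→d19:-→d20:H0  best=H0
  ? 24.0.194.46  path d0:-→d1:-→d2:-→d3:-→d4:-→d5:-→d6:-→d7:-→d8:H4  best=H4
  ? 77.0.0.3  path d0:-→d1:-→d2:-→d3:-→d4:-→d5:-→d6:-→d7:-→d8:H3  best=H3
  + 0.0.0.0/2 (H4) depth=2

== LOOKUPS ==
["H0","H0","H2","H0","H0","H4","H3"]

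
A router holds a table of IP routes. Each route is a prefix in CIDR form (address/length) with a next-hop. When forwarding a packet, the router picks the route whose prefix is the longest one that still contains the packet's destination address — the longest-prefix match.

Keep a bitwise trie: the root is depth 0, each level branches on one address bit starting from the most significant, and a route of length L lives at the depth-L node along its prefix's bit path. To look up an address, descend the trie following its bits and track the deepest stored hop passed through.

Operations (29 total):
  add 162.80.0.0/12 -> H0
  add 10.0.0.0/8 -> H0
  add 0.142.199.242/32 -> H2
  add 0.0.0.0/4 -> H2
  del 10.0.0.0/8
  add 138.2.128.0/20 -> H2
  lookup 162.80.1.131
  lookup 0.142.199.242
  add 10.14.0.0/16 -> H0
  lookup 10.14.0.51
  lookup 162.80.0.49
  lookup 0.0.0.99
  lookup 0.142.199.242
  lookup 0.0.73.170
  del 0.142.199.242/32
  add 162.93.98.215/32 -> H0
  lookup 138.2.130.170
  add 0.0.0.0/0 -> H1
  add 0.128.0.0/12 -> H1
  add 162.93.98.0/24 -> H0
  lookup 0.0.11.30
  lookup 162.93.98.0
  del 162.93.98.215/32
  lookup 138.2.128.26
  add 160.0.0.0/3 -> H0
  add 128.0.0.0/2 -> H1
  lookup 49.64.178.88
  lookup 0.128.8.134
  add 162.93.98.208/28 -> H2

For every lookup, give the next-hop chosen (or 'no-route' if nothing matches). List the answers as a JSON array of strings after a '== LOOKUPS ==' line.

Process each operation:
  + 162.80.0.0/12 (H0) depth=12
  + 10.0.0.0/8 (H0) depth=8
  + 0.142.199.242/32 (H2) depth=32
  + 0.0.0.0/4 (H2) depth=4
  - 10.0.0.0/8 clear@8
  + 138.2.128.0/20 (H2) depth=20
  lookup 162.80.1.131: bits 101000100101 walk d0:-→d1:-→d2:-→d3:-→d4:-→d5:-→d6:-→d7:-→d8:-→d9:-→d10:-→d11:-→d12:H0 -> H0
  lookup 0.142.199.242: bits 00000000100011101100011111110010 walk d0:-→d1:-→d2:-→d3:-→d4:H2→d5:-→d6:-→d7:-→d8:-→d9:-→d10:-→d11:-→d12:-→d13:-→d14:-→d15:-→d16:-→d17:-→d18:-→d19:-→d20:-→d21:-→d22:-→d23:-→d24:-→d25:-→d26:-→d27:-→d28:-→d29:-→d30:-→d31:-→d32:H2 -> H2
  + 10.14.0.0/16 (H0) depth=16
  lookup 10.14.0.51: bits 0000101000001110 walk d0:-→d1:-→d2:-→d3:-→d4:H2→d5:-→d6:-→d7:-→d8:-→d9:-→d10:-→d11:-→d12:-→d13:-→d14:-→d15:-→d16:H0 -> H0
  lookup 162.80.0.49: bits 101000100101 walk d0:-→d1:-→d2:-→d3:-→d4:-→d5:-→d6:-→d7:-→d8:-→d9:-→d10:-→d11:-→d12:H0 -> H0
  lookup 0.0.0.99: bits 00000000 walk d0:-→d1:-→d2:-→d3:-→d4:H2→d5:-→d6:-→d7:-→d8:- -> H2
  lookup 0.142.199.242: bits 00000000100011101100011111110010 walk d0:-→d1:-→d2:-→d3:-→d4:H2→d5:-→d6:-→d7:-→d8:-→d9:-→d10:-→d11:-→d12:-→d13:-→d14:-→d15:-→d16:-→d17:-→d18:-→d19:-→d20:-→d21:-→d22:-→d23:-→d24:-→d25:-→d26:-→d27:-→d28:-→d29:-→d30:-→d31:-→d32:H2 -> H2
  lookup 0.0.73.170: bits 00000000 walk d0:-→d1:-→d2:-→d3:-→d4:H2→d5:-→d6:-→d7:-→d8:- -> H2
  - 0.142.199.242/32 clear@32
  + 162.93.98.215/32 (H0) depth=32
  lookup 138.2.130.170: bits 10001010000000101000 walk d0:-→d1:-→d2:-→d3:-→d4:-→d5:-→d6:-→d7:-→d8:-→d9:-→d10:-→d11:-→d12:-→d13:-→d14:-→d15:-→d16:-→d17:-→d18:-→d19:-→d20:H2 -> H2
  + 0.0.0.0/0 (H1) depth=0
  + 0.128.0.0/12 (H1) depth=12
  + 162.93.98.0/24 (H0) depth=24
  lookup 0.0.11.30: bits 00000000 walk d0:H1→d1:-→d2:-→d3:-→d4:H2→d5:-→d6:-→d7:-→d8:- -> H2
  lookup 162.93.98.0: bits 101000100101110101100010 walk d0:H1→d1:-→d2:-→d3:-→d4:-→d5:-→d6:-→d7:-→d8:-→d9:-→d10:-→d11:-→d12:H0→d13:-→d14:-→d15:-→d16:-→d17:-→d18:-→d19:-→d20:-→d21:-→d22:-→d23:-→d24:H0 -> H0
  - 162.93.98.215/32 clear@32
  lookup 138.2.128.26: bits 10001010000000101000 walk d0:H1→d1:-→d2:-→d3:-→d4:-→d5:-→d6:-→d7:-→d8:-→d9:-→d10:-→d11:-→d12:-→d13:-→d14:-→d15:-→d16:-→d17:-→d18:-→d19:-→d20:H2 -> H2
  + 160.0.0.0/3 (H0) depth=3
  + 128.0.0.0/2 (H1) depth=2
  lookup 49.64.178.88: bits 00 walk d0:H1→d1:-→d2:- -> H1
  lookup 0.128.8.134: bits 000000001000 walk d0:H1→d1:-→d2:-→d3:-→d4:H2→d5:-→d6:-→d7:-→d8:-→d9:-→d10:-→d11:-→d12:H1 -> H1
  + 162.93.98.208/28 (H2) depth=28

== LOOKUPS ==
["H0","H2","H0","H0","H2","H2","H2","H2","H2","H0","H2","H1","H1"]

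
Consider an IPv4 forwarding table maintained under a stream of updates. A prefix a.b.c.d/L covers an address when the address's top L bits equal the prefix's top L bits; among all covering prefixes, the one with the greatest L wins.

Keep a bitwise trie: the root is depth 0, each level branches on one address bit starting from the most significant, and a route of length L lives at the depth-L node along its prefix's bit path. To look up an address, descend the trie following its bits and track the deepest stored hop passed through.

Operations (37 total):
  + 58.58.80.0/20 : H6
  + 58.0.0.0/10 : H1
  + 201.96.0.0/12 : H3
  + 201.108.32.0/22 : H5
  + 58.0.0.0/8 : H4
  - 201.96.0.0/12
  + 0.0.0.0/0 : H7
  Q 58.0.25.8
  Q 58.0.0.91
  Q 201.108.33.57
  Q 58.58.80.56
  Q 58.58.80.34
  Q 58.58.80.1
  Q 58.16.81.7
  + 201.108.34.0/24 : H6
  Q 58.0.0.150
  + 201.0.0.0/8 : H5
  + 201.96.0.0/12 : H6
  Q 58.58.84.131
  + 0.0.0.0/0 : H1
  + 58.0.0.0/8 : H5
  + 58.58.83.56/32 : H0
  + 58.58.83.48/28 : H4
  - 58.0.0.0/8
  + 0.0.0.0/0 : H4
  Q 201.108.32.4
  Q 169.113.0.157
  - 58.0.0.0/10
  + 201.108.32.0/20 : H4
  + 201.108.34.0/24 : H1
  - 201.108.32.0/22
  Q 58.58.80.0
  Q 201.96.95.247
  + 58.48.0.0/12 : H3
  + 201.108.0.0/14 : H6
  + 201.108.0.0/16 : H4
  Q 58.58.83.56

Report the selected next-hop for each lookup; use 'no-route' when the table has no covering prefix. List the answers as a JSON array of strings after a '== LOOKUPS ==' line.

Trace:
  + 58.58.80.0/20 (H6) depth=20
  + 58.0.0.0/10 (H1) depth=10
  + 201.96.0.0/12 (H3) depth=12
  + 201.108.32.0/22 (H5) depth=22
  + 58.0.0.0/8 (H4) depth=8
  del 201.96.0.0/12 (clear depth 12)
  + 0.0.0.0/0 (H7) depth=0
  Q 58.0.25.8: descend 0011101000 ; hops seen [H7,H4,H1] ; pick H1
  Q 58.0.0.91: descend 0011101000 ; hops seen [H7,H4,H1] ; pick H1
  Q 201.108.33.57: descend 1100100101101100001000 ; hops seen [H7,H5] ; pick H5
  Q 58.58.80.56: descend 00111010001110100101 ; hops seen [H7,H4,H1,H6] ; pick H6
  Q 58.58.80.34: descend 00111010001110100101 ; hops seen [H7,H4,H1,H6] ; pick H6
  Q 58.58.80.1: descend 00111010001110100101 ; hops seen [H7,H4,H1,H6] ; pick H6
  Q 58.16.81.7: descend 0011101000 ; hops seen [H7,H4,H1] ; pick H1
  + 201.108.34.0/24 (H6) depth=24
  Q 58.0.0.150: descend 0011101000 ; hops seen [H7,H4,H1] ; pick H1
  + 201.0.0.0/8 (H5) depth=8
  + 201.96.0.0/12 (H6) depth=12
  Q 58.58.84.131: descend 00111010001110100101 ; hops seen [H7,H4,H1,H6] ; pick H6
  + 0.0.0.0/0 (H1) depth=0
  + 58.0.0.0/8 (H5) depth=8
  + 58.58.83.56/32 (H0) depth=32
  + 58.58.83.48/28 (H4) depth=28
  del 58.0.0.0/8 (clear depth 8)
  + 0.0.0.0/0 (H4) depth=0
  Q 201.108.32.4: descend 1100100101101100001000 ; hops seen [H4,H5,H6,H5] ; pick H5
  Q 169.113.0.157: descend 1 ; hops seen [H4] ; pick H4
  del 58.0.0.0/10 (clear depth 10)
  + 201.108.32.0/20 (H4) depth=20
  + 201.108.34.0/24 (H1) depth=24
  del 201.108.32.0/22 (clear depth 22)
  Q 58.58.80.0: descend 0011101000111010010100 ; hops seen [H4,H6] ; pick H6
  Q 201.96.95.247: descend 110010010110 ; hops seen [H4,H5,H6] ; pick H6
  + 58.48.0.0/12 (H3) depth=12
  + 201.108.0.0/14 (H6) depth=14
  + 201.108.0.0/16 (H4) depth=16
  Q 58.58.83.56: descend 00111010001110100101001100111000 ; hops seen [H4,H3,H6,H4,H0] ; pick H0

== LOOKUPS ==
["H1","H1","H5","H6","H6","H6","H1","H1","H6","H5","H4","H6","H6","H0"]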